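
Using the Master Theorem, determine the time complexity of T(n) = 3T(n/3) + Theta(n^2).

Master Theorem for T(n) = 3T(n/3) + O(n^2):

a = 3, b = 3, c = 2
log_b(a) = log_3(3) = 1.0000

Case 3: c = 2 > log_3(3) = 1.0000
T(n) = O(n^2) = O(n^2)

For T(n) = 3T(n/3) + O(n^2): log_3(3) = 1.0000. This is Case 3 of the Master Theorem (c > log_b(a), work dominated by root), giving O(n^2).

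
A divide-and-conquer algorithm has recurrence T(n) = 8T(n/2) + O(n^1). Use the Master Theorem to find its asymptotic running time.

Master Theorem for T(n) = 8T(n/2) + O(n^1):

a = 8, b = 2, c = 1
log_b(a) = log_2(8) = 3.0000

Case 1: c = 1 < log_2(8) = 3.0000
T(n) = O(n^(log_2 8)) = O(n^3)

For T(n) = 8T(n/2) + O(n^1): log_2(8) = 3.0000. This is Case 1 of the Master Theorem (c < log_b(a), work dominated by leaves), giving O(n^3).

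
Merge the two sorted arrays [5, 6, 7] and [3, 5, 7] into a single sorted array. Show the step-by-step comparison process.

Merging process:

Compare 5 vs 3: take 3 from right. Merged: [3]
Compare 5 vs 5: take 5 from left. Merged: [3, 5]
Compare 6 vs 5: take 5 from right. Merged: [3, 5, 5]
Compare 6 vs 7: take 6 from left. Merged: [3, 5, 5, 6]
Compare 7 vs 7: take 7 from left. Merged: [3, 5, 5, 6, 7]
Append remaining from right: [7]. Merged: [3, 5, 5, 6, 7, 7]

Final merged array: [3, 5, 5, 6, 7, 7]
Total comparisons: 5

The merged array is [3, 5, 5, 6, 7, 7], requiring 5 comparisons. The merge step runs in O(n) time where n is the total number of elements.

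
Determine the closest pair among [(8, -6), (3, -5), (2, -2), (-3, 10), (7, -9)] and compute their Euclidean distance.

Computing all pairwise distances among 5 points:

d((8, -6), (3, -5)) = 5.099
d((8, -6), (2, -2)) = 7.2111
d((8, -6), (-3, 10)) = 19.4165
d((8, -6), (7, -9)) = 3.1623 <-- minimum
d((3, -5), (2, -2)) = 3.1623 <-- minimum
d((3, -5), (-3, 10)) = 16.1555
d((3, -5), (7, -9)) = 5.6569
d((2, -2), (-3, 10)) = 13.0
d((2, -2), (7, -9)) = 8.6023
d((-3, 10), (7, -9)) = 21.4709

Minimum distance: 3.1623 (tie among 2 pairs: (8, -6) and (7, -9); (3, -5) and (2, -2))

The minimum Euclidean distance is 3.1623. There is a tie: 2 pairs achieve this minimum — (8, -6) and (7, -9); (3, -5) and (2, -2). Any of these is a valid closest pair. For 5 points, brute-force pairwise comparison is shown above. For large n, the divide-and-conquer algorithm (sort by x, recurse on halves, check the dividing strip) achieves O(n log n).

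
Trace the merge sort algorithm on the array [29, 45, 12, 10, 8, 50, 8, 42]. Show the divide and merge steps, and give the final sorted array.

Merge sort trace:

Split: [29, 45, 12, 10, 8, 50, 8, 42] -> [29, 45, 12, 10] and [8, 50, 8, 42]
  Split: [29, 45, 12, 10] -> [29, 45] and [12, 10]
    Split: [29, 45] -> [29] and [45]
    Merge: [29] + [45] -> [29, 45]
    Split: [12, 10] -> [12] and [10]
    Merge: [12] + [10] -> [10, 12]
  Merge: [29, 45] + [10, 12] -> [10, 12, 29, 45]
  Split: [8, 50, 8, 42] -> [8, 50] and [8, 42]
    Split: [8, 50] -> [8] and [50]
    Merge: [8] + [50] -> [8, 50]
    Split: [8, 42] -> [8] and [42]
    Merge: [8] + [42] -> [8, 42]
  Merge: [8, 50] + [8, 42] -> [8, 8, 42, 50]
Merge: [10, 12, 29, 45] + [8, 8, 42, 50] -> [8, 8, 10, 12, 29, 42, 45, 50]

Final sorted array: [8, 8, 10, 12, 29, 42, 45, 50]

The merge sort proceeds by recursively splitting the array and merging sorted halves.
After all merges, the sorted array is [8, 8, 10, 12, 29, 42, 45, 50].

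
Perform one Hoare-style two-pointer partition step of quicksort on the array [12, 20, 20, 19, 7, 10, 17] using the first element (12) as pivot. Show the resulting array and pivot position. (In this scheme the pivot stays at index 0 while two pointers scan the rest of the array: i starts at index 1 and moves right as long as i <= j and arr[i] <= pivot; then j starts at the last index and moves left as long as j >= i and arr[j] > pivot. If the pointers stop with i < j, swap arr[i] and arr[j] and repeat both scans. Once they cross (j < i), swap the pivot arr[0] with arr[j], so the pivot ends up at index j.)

Hoare-style two-pointer partition with pivot = 12:

Initial array: [12, 20, 20, 19, 7, 10, 17]

Pointers start at i = 1, j = 6.
i stops at index 1 (arr[1]=20 > 12), j stops at index 5 (arr[5]=10 <= 12): swap arr[1] and arr[5], array becomes [12, 10, 20, 19, 7, 20, 17]
i stops at index 2 (arr[2]=20 > 12), j stops at index 4 (arr[4]=7 <= 12): swap arr[2] and arr[4], array becomes [12, 10, 7, 19, 20, 20, 17]
i ends at 3, j ends at 2: the pointers have crossed (j < i), so scanning stops.

Swap pivot arr[0] with arr[2] to place pivot at position 2: [7, 10, 12, 19, 20, 20, 17]
Pivot position: 2

After partitioning with pivot 12, the array becomes [7, 10, 12, 19, 20, 20, 17]. The pivot is placed at index 2. All elements to the left of the pivot are <= 12, and all elements to the right are > 12.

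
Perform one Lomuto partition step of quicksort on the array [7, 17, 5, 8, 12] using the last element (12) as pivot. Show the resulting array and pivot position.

Lomuto partition with pivot = 12:

Initial array: [7, 17, 5, 8, 12]

arr[0]=7 <= 12: swap with position 0, array becomes [7, 17, 5, 8, 12]
arr[1]=17 > 12: no swap
arr[2]=5 <= 12: swap with position 1, array becomes [7, 5, 17, 8, 12]
arr[3]=8 <= 12: swap with position 2, array becomes [7, 5, 8, 17, 12]

Place pivot at position 3: [7, 5, 8, 12, 17]
Pivot position: 3

After partitioning with pivot 12, the array becomes [7, 5, 8, 12, 17]. The pivot is placed at index 3. All elements to the left of the pivot are <= 12, and all elements to the right are > 12.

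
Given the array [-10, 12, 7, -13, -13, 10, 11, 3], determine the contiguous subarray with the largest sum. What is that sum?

Using Kadane's algorithm on [-10, 12, 7, -13, -13, 10, 11, 3]:

Scanning through the array:
Position 1 (value 12): max_ending_here = 12, max_so_far = 12
Position 2 (value 7): max_ending_here = 19, max_so_far = 19
Position 3 (value -13): max_ending_here = 6, max_so_far = 19
Position 4 (value -13): max_ending_here = -7, max_so_far = 19
Position 5 (value 10): max_ending_here = 10, max_so_far = 19
Position 6 (value 11): max_ending_here = 21, max_so_far = 21
Position 7 (value 3): max_ending_here = 24, max_so_far = 24

Maximum subarray: [10, 11, 3]
Maximum sum: 24

The maximum subarray is [10, 11, 3] with sum 24. This subarray runs from index 5 to index 7.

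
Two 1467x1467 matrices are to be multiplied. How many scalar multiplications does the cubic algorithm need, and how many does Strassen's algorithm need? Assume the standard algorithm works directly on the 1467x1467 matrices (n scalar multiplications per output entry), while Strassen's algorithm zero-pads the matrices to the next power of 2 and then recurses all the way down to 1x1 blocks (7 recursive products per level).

Matrix multiplication for 1467x1467 matrices:

Strassen's algorithm requires power-of-2 dimensions. Pad 1467x1467 to 2048x2048 (next power of 2).

Standard algorithm: 1467^3 = 3157114563 multiplications
Strassen's algorithm: 7^(log2(2048)) = 7^11 = 1977326743 multiplications
Savings: 3157114563 - 1977326743 = 1179787820 multiplications

Standard: 3157114563 multiplications (1467^3). Strassen: 1977326743 multiplications (7^11, after padding to 2048x2048). Strassen reduces 8 recursive multiplications to 7 at each level.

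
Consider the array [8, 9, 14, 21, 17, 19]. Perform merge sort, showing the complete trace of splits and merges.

Merge sort trace:

Split: [8, 9, 14, 21, 17, 19] -> [8, 9, 14] and [21, 17, 19]
  Split: [8, 9, 14] -> [8] and [9, 14]
    Split: [9, 14] -> [9] and [14]
    Merge: [9] + [14] -> [9, 14]
  Merge: [8] + [9, 14] -> [8, 9, 14]
  Split: [21, 17, 19] -> [21] and [17, 19]
    Split: [17, 19] -> [17] and [19]
    Merge: [17] + [19] -> [17, 19]
  Merge: [21] + [17, 19] -> [17, 19, 21]
Merge: [8, 9, 14] + [17, 19, 21] -> [8, 9, 14, 17, 19, 21]

Final sorted array: [8, 9, 14, 17, 19, 21]

The merge sort proceeds by recursively splitting the array and merging sorted halves.
After all merges, the sorted array is [8, 9, 14, 17, 19, 21].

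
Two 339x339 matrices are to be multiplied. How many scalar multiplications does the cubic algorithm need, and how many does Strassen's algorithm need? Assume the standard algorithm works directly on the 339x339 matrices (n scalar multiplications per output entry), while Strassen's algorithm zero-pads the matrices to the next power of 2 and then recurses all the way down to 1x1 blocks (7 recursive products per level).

Matrix multiplication for 339x339 matrices:

Strassen's algorithm requires power-of-2 dimensions. Pad 339x339 to 512x512 (next power of 2).

Standard algorithm: 339^3 = 38958219 multiplications
Strassen's algorithm: 7^(log2(512)) = 7^9 = 40353607 multiplications
Difference: 38958219 - 40353607 = -1395388 (Strassen uses MORE here due to padding overhead — for small or just-over-power-of-2 n, padding can outweigh the per-level savings)

Standard: 38958219 multiplications (339^3). Strassen: 40353607 multiplications (7^9, after padding to 512x512). Strassen reduces 8 recursive multiplications to 7 at each level.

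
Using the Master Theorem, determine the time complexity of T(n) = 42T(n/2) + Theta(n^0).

Master Theorem for T(n) = 42T(n/2) + O(n^0):

a = 42, b = 2, c = 0
log_b(a) = log_2(42) = 5.3923

Case 1: c = 0 < log_2(42) = 5.3923
T(n) = O(n^(log_2 42))

For T(n) = 42T(n/2) + O(n^0): log_2(42) = 5.3923. This is Case 1 of the Master Theorem (c < log_b(a), work dominated by leaves), giving O(n^(log_2 42)).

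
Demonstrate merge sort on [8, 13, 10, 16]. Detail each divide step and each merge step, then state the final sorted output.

Merge sort trace:

Split: [8, 13, 10, 16] -> [8, 13] and [10, 16]
  Split: [8, 13] -> [8] and [13]
  Merge: [8] + [13] -> [8, 13]
  Split: [10, 16] -> [10] and [16]
  Merge: [10] + [16] -> [10, 16]
Merge: [8, 13] + [10, 16] -> [8, 10, 13, 16]

Final sorted array: [8, 10, 13, 16]

The merge sort proceeds by recursively splitting the array and merging sorted halves.
After all merges, the sorted array is [8, 10, 13, 16].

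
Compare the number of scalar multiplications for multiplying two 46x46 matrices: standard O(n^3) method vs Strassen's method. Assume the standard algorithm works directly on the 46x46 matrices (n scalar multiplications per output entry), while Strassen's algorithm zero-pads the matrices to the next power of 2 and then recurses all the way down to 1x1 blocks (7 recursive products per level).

Matrix multiplication for 46x46 matrices:

Strassen's algorithm requires power-of-2 dimensions. Pad 46x46 to 64x64 (next power of 2).

Standard algorithm: 46^3 = 97336 multiplications
Strassen's algorithm: 7^(log2(64)) = 7^6 = 117649 multiplications
Difference: 97336 - 117649 = -20313 (Strassen uses MORE here due to padding overhead — for small or just-over-power-of-2 n, padding can outweigh the per-level savings)

Standard: 97336 multiplications (46^3). Strassen: 117649 multiplications (7^6, after padding to 64x64). Strassen reduces 8 recursive multiplications to 7 at each level.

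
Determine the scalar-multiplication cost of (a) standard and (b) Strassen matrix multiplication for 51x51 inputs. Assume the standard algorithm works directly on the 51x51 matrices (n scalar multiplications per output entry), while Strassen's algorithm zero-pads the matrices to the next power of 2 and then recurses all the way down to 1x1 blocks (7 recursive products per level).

Matrix multiplication for 51x51 matrices:

Strassen's algorithm requires power-of-2 dimensions. Pad 51x51 to 64x64 (next power of 2).

Standard algorithm: 51^3 = 132651 multiplications
Strassen's algorithm: 7^(log2(64)) = 7^6 = 117649 multiplications
Savings: 132651 - 117649 = 15002 multiplications

Standard: 132651 multiplications (51^3). Strassen: 117649 multiplications (7^6, after padding to 64x64). Strassen reduces 8 recursive multiplications to 7 at each level.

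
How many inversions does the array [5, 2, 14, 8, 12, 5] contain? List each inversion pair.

Finding inversions in [5, 2, 14, 8, 12, 5]:

(0, 1): arr[0]=5 > arr[1]=2
(2, 3): arr[2]=14 > arr[3]=8
(2, 4): arr[2]=14 > arr[4]=12
(2, 5): arr[2]=14 > arr[5]=5
(3, 5): arr[3]=8 > arr[5]=5
(4, 5): arr[4]=12 > arr[5]=5

Total inversions: 6

The array has 6 inversion(s): (0,1), (2,3), (2,4), (2,5), (3,5), (4,5). Each pair (i,j) satisfies i < j and arr[i] > arr[j].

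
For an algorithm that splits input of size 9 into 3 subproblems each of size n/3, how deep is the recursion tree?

For divide and conquer with division factor 3:

Problem sizes at each level:
Level 0: 9
Level 1: 3
Level 2: 1

The root is level 0 and the size-1 base case is level 2 (the tree spans levels 0 through 2, i.e. 3 levels counting the root), so the depth is the number of divisions: log_3(9) = 2

The recursion tree depth is log_3(9) = 2. At each level, the problem size is divided by 3, so it takes 2 divisions to reduce to a base case of size 1. The algorithm makes 3 recursive calls at each level.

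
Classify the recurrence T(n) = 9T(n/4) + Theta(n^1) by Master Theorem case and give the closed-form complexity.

Master Theorem for T(n) = 9T(n/4) + O(n^1):

a = 9, b = 4, c = 1
log_b(a) = log_4(9) = 1.5850

Case 1: c = 1 < log_4(9) = 1.5850
T(n) = O(n^(log_4 9))

For T(n) = 9T(n/4) + O(n^1): log_4(9) = 1.5850. This is Case 1 of the Master Theorem (c < log_b(a), work dominated by leaves), giving O(n^(log_4 9)).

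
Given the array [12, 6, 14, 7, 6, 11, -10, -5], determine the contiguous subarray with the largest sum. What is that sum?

Using Kadane's algorithm on [12, 6, 14, 7, 6, 11, -10, -5]:

Scanning through the array:
Position 1 (value 6): max_ending_here = 18, max_so_far = 18
Position 2 (value 14): max_ending_here = 32, max_so_far = 32
Position 3 (value 7): max_ending_here = 39, max_so_far = 39
Position 4 (value 6): max_ending_here = 45, max_so_far = 45
Position 5 (value 11): max_ending_here = 56, max_so_far = 56
Position 6 (value -10): max_ending_here = 46, max_so_far = 56
Position 7 (value -5): max_ending_here = 41, max_so_far = 56

Maximum subarray: [12, 6, 14, 7, 6, 11]
Maximum sum: 56

The maximum subarray is [12, 6, 14, 7, 6, 11] with sum 56. This subarray runs from index 0 to index 5.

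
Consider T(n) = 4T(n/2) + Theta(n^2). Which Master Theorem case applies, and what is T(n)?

Master Theorem for T(n) = 4T(n/2) + O(n^2):

a = 4, b = 2, c = 2
log_b(a) = log_2(4) = 2.0000

Case 2: c = 2 = log_2(4) = 2.0000
T(n) = O(n^2 log n) = O(n^2 log n)

For T(n) = 4T(n/2) + O(n^2): log_2(4) = 2.0000. This is Case 2 of the Master Theorem (c = log_b(a), equal work at all levels), giving O(n^2 log n).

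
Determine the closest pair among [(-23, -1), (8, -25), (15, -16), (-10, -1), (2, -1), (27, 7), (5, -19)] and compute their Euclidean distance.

Computing all pairwise distances among 7 points:

d((-23, -1), (8, -25)) = 39.2046
d((-23, -1), (15, -16)) = 40.8534
d((-23, -1), (-10, -1)) = 13.0
d((-23, -1), (2, -1)) = 25.0
d((-23, -1), (27, 7)) = 50.636
d((-23, -1), (5, -19)) = 33.2866
d((8, -25), (15, -16)) = 11.4018
d((8, -25), (-10, -1)) = 30.0
d((8, -25), (2, -1)) = 24.7386
d((8, -25), (27, 7)) = 37.2156
d((8, -25), (5, -19)) = 6.7082 <-- minimum
d((15, -16), (-10, -1)) = 29.1548
d((15, -16), (2, -1)) = 19.8494
d((15, -16), (27, 7)) = 25.9422
d((15, -16), (5, -19)) = 10.4403
d((-10, -1), (2, -1)) = 12.0
d((-10, -1), (27, 7)) = 37.855
d((-10, -1), (5, -19)) = 23.4307
d((2, -1), (27, 7)) = 26.2488
d((2, -1), (5, -19)) = 18.2483
d((27, 7), (5, -19)) = 34.0588

Closest pair: (8, -25) and (5, -19) with distance 6.7082

The closest pair is (8, -25) and (5, -19) with Euclidean distance 6.7082. For 7 points, brute-force pairwise comparison is shown above. For large n, the divide-and-conquer algorithm (sort by x, recurse on halves, check the dividing strip) achieves O(n log n).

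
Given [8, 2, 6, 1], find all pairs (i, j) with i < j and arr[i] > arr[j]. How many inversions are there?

Finding inversions in [8, 2, 6, 1]:

(0, 1): arr[0]=8 > arr[1]=2
(0, 2): arr[0]=8 > arr[2]=6
(0, 3): arr[0]=8 > arr[3]=1
(1, 3): arr[1]=2 > arr[3]=1
(2, 3): arr[2]=6 > arr[3]=1

Total inversions: 5

The array has 5 inversion(s): (0,1), (0,2), (0,3), (1,3), (2,3). Each pair (i,j) satisfies i < j and arr[i] > arr[j].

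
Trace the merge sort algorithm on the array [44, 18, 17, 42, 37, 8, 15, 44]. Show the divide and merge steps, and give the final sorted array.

Merge sort trace:

Split: [44, 18, 17, 42, 37, 8, 15, 44] -> [44, 18, 17, 42] and [37, 8, 15, 44]
  Split: [44, 18, 17, 42] -> [44, 18] and [17, 42]
    Split: [44, 18] -> [44] and [18]
    Merge: [44] + [18] -> [18, 44]
    Split: [17, 42] -> [17] and [42]
    Merge: [17] + [42] -> [17, 42]
  Merge: [18, 44] + [17, 42] -> [17, 18, 42, 44]
  Split: [37, 8, 15, 44] -> [37, 8] and [15, 44]
    Split: [37, 8] -> [37] and [8]
    Merge: [37] + [8] -> [8, 37]
    Split: [15, 44] -> [15] and [44]
    Merge: [15] + [44] -> [15, 44]
  Merge: [8, 37] + [15, 44] -> [8, 15, 37, 44]
Merge: [17, 18, 42, 44] + [8, 15, 37, 44] -> [8, 15, 17, 18, 37, 42, 44, 44]

Final sorted array: [8, 15, 17, 18, 37, 42, 44, 44]

The merge sort proceeds by recursively splitting the array and merging sorted halves.
After all merges, the sorted array is [8, 15, 17, 18, 37, 42, 44, 44].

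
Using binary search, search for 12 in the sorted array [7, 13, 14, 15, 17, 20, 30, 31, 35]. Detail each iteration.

Binary search for 12 in [7, 13, 14, 15, 17, 20, 30, 31, 35]:

lo=0, hi=8, mid=4, arr[mid]=17 -> 17 > 12, search left half
lo=0, hi=3, mid=1, arr[mid]=13 -> 13 > 12, search left half
lo=0, hi=0, mid=0, arr[mid]=7 -> 7 < 12, search right half
lo=1 > hi=0, target 12 not found

Binary search determines that 12 is not in the array after 3 comparisons. The search space was exhausted without finding the target.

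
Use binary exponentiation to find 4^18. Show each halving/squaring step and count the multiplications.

Computing 4^18 by squaring (build up from 4^1; each line after the first costs one multiplication):

4^1 = 4
4^2 = (4^1)^2 = 4^2 = 16
4^4 = (4^2)^2 = 16^2 = 256
4^8 = (4^4)^2 = 256^2 = 65536
4^9 = 4 * 4^8 = 4 * 65536 = 262144
4^18 = (4^9)^2 = 262144^2 = 68719476736

Result: 68719476736
Multiplications needed: 5 (5 lines after 4^1)

4^18 = 68719476736. Using exponentiation by squaring, this requires 5 multiplications. The key idea: if the exponent is even, square the half-power; if odd, multiply by the base once.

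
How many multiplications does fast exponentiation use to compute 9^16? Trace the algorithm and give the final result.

Computing 9^16 by squaring (build up from 9^1; each line after the first costs one multiplication):

9^1 = 9
9^2 = (9^1)^2 = 9^2 = 81
9^4 = (9^2)^2 = 81^2 = 6561
9^8 = (9^4)^2 = 6561^2 = 43046721
9^16 = (9^8)^2 = 43046721^2 = 1853020188851841

Result: 1853020188851841
Multiplications needed: 4 (4 lines after 9^1)

9^16 = 1853020188851841. Using exponentiation by squaring, this requires 4 multiplications. The key idea: if the exponent is even, square the half-power; if odd, multiply by the base once.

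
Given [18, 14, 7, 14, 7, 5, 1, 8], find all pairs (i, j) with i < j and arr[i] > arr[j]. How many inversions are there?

Finding inversions in [18, 14, 7, 14, 7, 5, 1, 8]:

(0, 1): arr[0]=18 > arr[1]=14
(0, 2): arr[0]=18 > arr[2]=7
(0, 3): arr[0]=18 > arr[3]=14
(0, 4): arr[0]=18 > arr[4]=7
(0, 5): arr[0]=18 > arr[5]=5
(0, 6): arr[0]=18 > arr[6]=1
(0, 7): arr[0]=18 > arr[7]=8
(1, 2): arr[1]=14 > arr[2]=7
(1, 4): arr[1]=14 > arr[4]=7
(1, 5): arr[1]=14 > arr[5]=5
(1, 6): arr[1]=14 > arr[6]=1
(1, 7): arr[1]=14 > arr[7]=8
(2, 5): arr[2]=7 > arr[5]=5
(2, 6): arr[2]=7 > arr[6]=1
(3, 4): arr[3]=14 > arr[4]=7
(3, 5): arr[3]=14 > arr[5]=5
(3, 6): arr[3]=14 > arr[6]=1
(3, 7): arr[3]=14 > arr[7]=8
(4, 5): arr[4]=7 > arr[5]=5
(4, 6): arr[4]=7 > arr[6]=1
(5, 6): arr[5]=5 > arr[6]=1

Total inversions: 21

The array has 21 inversion(s): (0,1), (0,2), (0,3), (0,4), (0,5), (0,6), (0,7), (1,2), (1,4), (1,5), (1,6), (1,7), (2,5), (2,6), (3,4), (3,5), (3,6), (3,7), (4,5), (4,6), (5,6). Each pair (i,j) satisfies i < j and arr[i] > arr[j].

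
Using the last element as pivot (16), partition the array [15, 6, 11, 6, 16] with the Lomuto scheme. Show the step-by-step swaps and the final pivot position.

Lomuto partition with pivot = 16:

Initial array: [15, 6, 11, 6, 16]

arr[0]=15 <= 16: swap with position 0, array becomes [15, 6, 11, 6, 16]
arr[1]=6 <= 16: swap with position 1, array becomes [15, 6, 11, 6, 16]
arr[2]=11 <= 16: swap with position 2, array becomes [15, 6, 11, 6, 16]
arr[3]=6 <= 16: swap with position 3, array becomes [15, 6, 11, 6, 16]

Place pivot at position 4: [15, 6, 11, 6, 16]
Pivot position: 4

After partitioning with pivot 16, the array becomes [15, 6, 11, 6, 16]. The pivot is placed at index 4. All elements to the left of the pivot are <= 16, and all elements to the right are > 16.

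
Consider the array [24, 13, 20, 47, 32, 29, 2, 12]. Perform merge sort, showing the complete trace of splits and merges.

Merge sort trace:

Split: [24, 13, 20, 47, 32, 29, 2, 12] -> [24, 13, 20, 47] and [32, 29, 2, 12]
  Split: [24, 13, 20, 47] -> [24, 13] and [20, 47]
    Split: [24, 13] -> [24] and [13]
    Merge: [24] + [13] -> [13, 24]
    Split: [20, 47] -> [20] and [47]
    Merge: [20] + [47] -> [20, 47]
  Merge: [13, 24] + [20, 47] -> [13, 20, 24, 47]
  Split: [32, 29, 2, 12] -> [32, 29] and [2, 12]
    Split: [32, 29] -> [32] and [29]
    Merge: [32] + [29] -> [29, 32]
    Split: [2, 12] -> [2] and [12]
    Merge: [2] + [12] -> [2, 12]
  Merge: [29, 32] + [2, 12] -> [2, 12, 29, 32]
Merge: [13, 20, 24, 47] + [2, 12, 29, 32] -> [2, 12, 13, 20, 24, 29, 32, 47]

Final sorted array: [2, 12, 13, 20, 24, 29, 32, 47]

The merge sort proceeds by recursively splitting the array and merging sorted halves.
After all merges, the sorted array is [2, 12, 13, 20, 24, 29, 32, 47].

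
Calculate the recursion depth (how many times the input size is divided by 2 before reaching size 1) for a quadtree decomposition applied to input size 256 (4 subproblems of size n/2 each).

For divide and conquer with division factor 2:

Problem sizes at each level:
Level 0: 256
Level 1: 128
Level 2: 64
Level 3: 32
Level 4: 16
Level 5: 8
Level 6: 4
Level 7: 2
Level 8: 1

The root is level 0 and the size-1 base case is level 8 (the tree spans levels 0 through 8, i.e. 9 levels counting the root), so the depth is the number of divisions: log_2(256) = 8

The recursion tree depth is log_2(256) = 8. At each level, the problem size is divided by 2, so it takes 8 divisions to reduce to a base case of size 1. The algorithm makes 4 recursive calls at each level.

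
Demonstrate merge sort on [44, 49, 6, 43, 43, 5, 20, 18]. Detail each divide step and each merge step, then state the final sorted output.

Merge sort trace:

Split: [44, 49, 6, 43, 43, 5, 20, 18] -> [44, 49, 6, 43] and [43, 5, 20, 18]
  Split: [44, 49, 6, 43] -> [44, 49] and [6, 43]
    Split: [44, 49] -> [44] and [49]
    Merge: [44] + [49] -> [44, 49]
    Split: [6, 43] -> [6] and [43]
    Merge: [6] + [43] -> [6, 43]
  Merge: [44, 49] + [6, 43] -> [6, 43, 44, 49]
  Split: [43, 5, 20, 18] -> [43, 5] and [20, 18]
    Split: [43, 5] -> [43] and [5]
    Merge: [43] + [5] -> [5, 43]
    Split: [20, 18] -> [20] and [18]
    Merge: [20] + [18] -> [18, 20]
  Merge: [5, 43] + [18, 20] -> [5, 18, 20, 43]
Merge: [6, 43, 44, 49] + [5, 18, 20, 43] -> [5, 6, 18, 20, 43, 43, 44, 49]

Final sorted array: [5, 6, 18, 20, 43, 43, 44, 49]

The merge sort proceeds by recursively splitting the array and merging sorted halves.
After all merges, the sorted array is [5, 6, 18, 20, 43, 43, 44, 49].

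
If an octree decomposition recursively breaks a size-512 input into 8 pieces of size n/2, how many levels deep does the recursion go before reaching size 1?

For divide and conquer with division factor 2:

Problem sizes at each level:
Level 0: 512
Level 1: 256
Level 2: 128
Level 3: 64
Level 4: 32
Level 5: 16
Level 6: 8
Level 7: 4
Level 8: 2
Level 9: 1

The root is level 0 and the size-1 base case is level 9 (the tree spans levels 0 through 9, i.e. 10 levels counting the root), so the depth is the number of divisions: log_2(512) = 9

The recursion tree depth is log_2(512) = 9. At each level, the problem size is divided by 2, so it takes 9 divisions to reduce to a base case of size 1. The algorithm makes 8 recursive calls at each level.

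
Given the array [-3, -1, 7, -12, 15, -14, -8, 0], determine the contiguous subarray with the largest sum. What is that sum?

Using Kadane's algorithm on [-3, -1, 7, -12, 15, -14, -8, 0]:

Scanning through the array:
Position 1 (value -1): max_ending_here = -1, max_so_far = -1
Position 2 (value 7): max_ending_here = 7, max_so_far = 7
Position 3 (value -12): max_ending_here = -5, max_so_far = 7
Position 4 (value 15): max_ending_here = 15, max_so_far = 15
Position 5 (value -14): max_ending_here = 1, max_so_far = 15
Position 6 (value -8): max_ending_here = -7, max_so_far = 15
Position 7 (value 0): max_ending_here = 0, max_so_far = 15

Maximum subarray: [15]
Maximum sum: 15

The maximum subarray is [15] with sum 15. This subarray runs from index 4 to index 4.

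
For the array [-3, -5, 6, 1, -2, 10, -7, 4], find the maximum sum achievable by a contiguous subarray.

Using Kadane's algorithm on [-3, -5, 6, 1, -2, 10, -7, 4]:

Scanning through the array:
Position 1 (value -5): max_ending_here = -5, max_so_far = -3
Position 2 (value 6): max_ending_here = 6, max_so_far = 6
Position 3 (value 1): max_ending_here = 7, max_so_far = 7
Position 4 (value -2): max_ending_here = 5, max_so_far = 7
Position 5 (value 10): max_ending_here = 15, max_so_far = 15
Position 6 (value -7): max_ending_here = 8, max_so_far = 15
Position 7 (value 4): max_ending_here = 12, max_so_far = 15

Maximum subarray: [6, 1, -2, 10]
Maximum sum: 15

The maximum subarray is [6, 1, -2, 10] with sum 15. This subarray runs from index 2 to index 5.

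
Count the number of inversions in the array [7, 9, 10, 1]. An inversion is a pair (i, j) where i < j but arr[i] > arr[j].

Finding inversions in [7, 9, 10, 1]:

(0, 3): arr[0]=7 > arr[3]=1
(1, 3): arr[1]=9 > arr[3]=1
(2, 3): arr[2]=10 > arr[3]=1

Total inversions: 3

The array has 3 inversion(s): (0,3), (1,3), (2,3). Each pair (i,j) satisfies i < j and arr[i] > arr[j].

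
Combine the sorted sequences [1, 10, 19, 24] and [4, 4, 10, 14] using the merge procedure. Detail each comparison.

Merging process:

Compare 1 vs 4: take 1 from left. Merged: [1]
Compare 10 vs 4: take 4 from right. Merged: [1, 4]
Compare 10 vs 4: take 4 from right. Merged: [1, 4, 4]
Compare 10 vs 10: take 10 from left. Merged: [1, 4, 4, 10]
Compare 19 vs 10: take 10 from right. Merged: [1, 4, 4, 10, 10]
Compare 19 vs 14: take 14 from right. Merged: [1, 4, 4, 10, 10, 14]
Append remaining from left: [19, 24]. Merged: [1, 4, 4, 10, 10, 14, 19, 24]

Final merged array: [1, 4, 4, 10, 10, 14, 19, 24]
Total comparisons: 6

The merged array is [1, 4, 4, 10, 10, 14, 19, 24], requiring 6 comparisons. The merge step runs in O(n) time where n is the total number of elements.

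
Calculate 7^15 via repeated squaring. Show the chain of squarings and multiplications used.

Computing 7^15 by squaring (build up from 7^1; each line after the first costs one multiplication):

7^1 = 7
7^2 = (7^1)^2 = 7^2 = 49
7^3 = 7 * 7^2 = 7 * 49 = 343
7^6 = (7^3)^2 = 343^2 = 117649
7^7 = 7 * 7^6 = 7 * 117649 = 823543
7^14 = (7^7)^2 = 823543^2 = 678223072849
7^15 = 7 * 7^14 = 7 * 678223072849 = 4747561509943

Result: 4747561509943
Multiplications needed: 6 (6 lines after 7^1)

7^15 = 4747561509943. Using exponentiation by squaring, this requires 6 multiplications. The key idea: if the exponent is even, square the half-power; if odd, multiply by the base once.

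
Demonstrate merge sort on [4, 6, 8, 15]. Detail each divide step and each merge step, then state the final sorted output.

Merge sort trace:

Split: [4, 6, 8, 15] -> [4, 6] and [8, 15]
  Split: [4, 6] -> [4] and [6]
  Merge: [4] + [6] -> [4, 6]
  Split: [8, 15] -> [8] and [15]
  Merge: [8] + [15] -> [8, 15]
Merge: [4, 6] + [8, 15] -> [4, 6, 8, 15]

Final sorted array: [4, 6, 8, 15]

The merge sort proceeds by recursively splitting the array and merging sorted halves.
After all merges, the sorted array is [4, 6, 8, 15].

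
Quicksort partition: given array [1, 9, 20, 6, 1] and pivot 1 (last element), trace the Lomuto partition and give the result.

Lomuto partition with pivot = 1:

Initial array: [1, 9, 20, 6, 1]

arr[0]=1 <= 1: swap with position 0, array becomes [1, 9, 20, 6, 1]
arr[1]=9 > 1: no swap
arr[2]=20 > 1: no swap
arr[3]=6 > 1: no swap

Place pivot at position 1: [1, 1, 20, 6, 9]
Pivot position: 1

After partitioning with pivot 1, the array becomes [1, 1, 20, 6, 9]. The pivot is placed at index 1. All elements to the left of the pivot are <= 1, and all elements to the right are > 1.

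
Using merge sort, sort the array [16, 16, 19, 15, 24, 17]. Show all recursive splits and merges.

Merge sort trace:

Split: [16, 16, 19, 15, 24, 17] -> [16, 16, 19] and [15, 24, 17]
  Split: [16, 16, 19] -> [16] and [16, 19]
    Split: [16, 19] -> [16] and [19]
    Merge: [16] + [19] -> [16, 19]
  Merge: [16] + [16, 19] -> [16, 16, 19]
  Split: [15, 24, 17] -> [15] and [24, 17]
    Split: [24, 17] -> [24] and [17]
    Merge: [24] + [17] -> [17, 24]
  Merge: [15] + [17, 24] -> [15, 17, 24]
Merge: [16, 16, 19] + [15, 17, 24] -> [15, 16, 16, 17, 19, 24]

Final sorted array: [15, 16, 16, 17, 19, 24]

The merge sort proceeds by recursively splitting the array and merging sorted halves.
After all merges, the sorted array is [15, 16, 16, 17, 19, 24].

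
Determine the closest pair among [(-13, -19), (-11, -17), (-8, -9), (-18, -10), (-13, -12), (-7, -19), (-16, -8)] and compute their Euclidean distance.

Computing all pairwise distances among 7 points:

d((-13, -19), (-11, -17)) = 2.8284 <-- minimum
d((-13, -19), (-8, -9)) = 11.1803
d((-13, -19), (-18, -10)) = 10.2956
d((-13, -19), (-13, -12)) = 7.0
d((-13, -19), (-7, -19)) = 6.0
d((-13, -19), (-16, -8)) = 11.4018
d((-11, -17), (-8, -9)) = 8.544
d((-11, -17), (-18, -10)) = 9.8995
d((-11, -17), (-13, -12)) = 5.3852
d((-11, -17), (-7, -19)) = 4.4721
d((-11, -17), (-16, -8)) = 10.2956
d((-8, -9), (-18, -10)) = 10.0499
d((-8, -9), (-13, -12)) = 5.831
d((-8, -9), (-7, -19)) = 10.0499
d((-8, -9), (-16, -8)) = 8.0623
d((-18, -10), (-13, -12)) = 5.3852
d((-18, -10), (-7, -19)) = 14.2127
d((-18, -10), (-16, -8)) = 2.8284 <-- minimum
d((-13, -12), (-7, -19)) = 9.2195
d((-13, -12), (-16, -8)) = 5.0
d((-7, -19), (-16, -8)) = 14.2127

Minimum distance: 2.8284 (tie among 2 pairs: (-13, -19) and (-11, -17); (-18, -10) and (-16, -8))

The minimum Euclidean distance is 2.8284. There is a tie: 2 pairs achieve this minimum — (-13, -19) and (-11, -17); (-18, -10) and (-16, -8). Any of these is a valid closest pair. For 7 points, brute-force pairwise comparison is shown above. For large n, the divide-and-conquer algorithm (sort by x, recurse on halves, check the dividing strip) achieves O(n log n).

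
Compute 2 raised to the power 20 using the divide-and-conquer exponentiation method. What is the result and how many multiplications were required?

Computing 2^20 by squaring (build up from 2^1; each line after the first costs one multiplication):

2^1 = 2
2^2 = (2^1)^2 = 2^2 = 4
2^4 = (2^2)^2 = 4^2 = 16
2^5 = 2 * 2^4 = 2 * 16 = 32
2^10 = (2^5)^2 = 32^2 = 1024
2^20 = (2^10)^2 = 1024^2 = 1048576

Result: 1048576
Multiplications needed: 5 (5 lines after 2^1)

2^20 = 1048576. Using exponentiation by squaring, this requires 5 multiplications. The key idea: if the exponent is even, square the half-power; if odd, multiply by the base once.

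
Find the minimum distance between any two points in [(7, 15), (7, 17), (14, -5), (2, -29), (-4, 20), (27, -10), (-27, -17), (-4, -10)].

Computing all pairwise distances among 8 points:

d((7, 15), (7, 17)) = 2.0 <-- minimum
d((7, 15), (14, -5)) = 21.1896
d((7, 15), (2, -29)) = 44.2832
d((7, 15), (-4, 20)) = 12.083
d((7, 15), (27, -10)) = 32.0156
d((7, 15), (-27, -17)) = 46.6905
d((7, 15), (-4, -10)) = 27.313
d((7, 17), (14, -5)) = 23.0868
d((7, 17), (2, -29)) = 46.2709
d((7, 17), (-4, 20)) = 11.4018
d((7, 17), (27, -10)) = 33.6006
d((7, 17), (-27, -17)) = 48.0833
d((7, 17), (-4, -10)) = 29.1548
d((14, -5), (2, -29)) = 26.8328
d((14, -5), (-4, 20)) = 30.8058
d((14, -5), (27, -10)) = 13.9284
d((14, -5), (-27, -17)) = 42.72
d((14, -5), (-4, -10)) = 18.6815
d((2, -29), (-4, 20)) = 49.366
d((2, -29), (27, -10)) = 31.4006
d((2, -29), (-27, -17)) = 31.3847
d((2, -29), (-4, -10)) = 19.9249
d((-4, 20), (27, -10)) = 43.1393
d((-4, 20), (-27, -17)) = 43.566
d((-4, 20), (-4, -10)) = 30.0
d((27, -10), (-27, -17)) = 54.4518
d((27, -10), (-4, -10)) = 31.0
d((-27, -17), (-4, -10)) = 24.0416

Closest pair: (7, 15) and (7, 17) with distance 2.0

The closest pair is (7, 15) and (7, 17) with Euclidean distance 2.0. For 8 points, brute-force pairwise comparison is shown above. For large n, the divide-and-conquer algorithm (sort by x, recurse on halves, check the dividing strip) achieves O(n log n).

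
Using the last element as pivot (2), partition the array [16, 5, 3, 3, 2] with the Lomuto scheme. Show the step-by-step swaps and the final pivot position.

Lomuto partition with pivot = 2:

Initial array: [16, 5, 3, 3, 2]

arr[0]=16 > 2: no swap
arr[1]=5 > 2: no swap
arr[2]=3 > 2: no swap
arr[3]=3 > 2: no swap

Place pivot at position 0: [2, 5, 3, 3, 16]
Pivot position: 0

After partitioning with pivot 2, the array becomes [2, 5, 3, 3, 16]. The pivot is placed at index 0. All elements to the left of the pivot are <= 2, and all elements to the right are > 2.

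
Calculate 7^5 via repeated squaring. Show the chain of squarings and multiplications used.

Computing 7^5 by squaring (build up from 7^1; each line after the first costs one multiplication):

7^1 = 7
7^2 = (7^1)^2 = 7^2 = 49
7^4 = (7^2)^2 = 49^2 = 2401
7^5 = 7 * 7^4 = 7 * 2401 = 16807

Result: 16807
Multiplications needed: 3 (3 lines after 7^1)

7^5 = 16807. Using exponentiation by squaring, this requires 3 multiplications. The key idea: if the exponent is even, square the half-power; if odd, multiply by the base once.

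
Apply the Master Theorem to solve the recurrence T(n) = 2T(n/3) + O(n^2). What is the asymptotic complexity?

Master Theorem for T(n) = 2T(n/3) + O(n^2):

a = 2, b = 3, c = 2
log_b(a) = log_3(2) = 0.6309

Case 3: c = 2 > log_3(2) = 0.6309
T(n) = O(n^2) = O(n^2)

For T(n) = 2T(n/3) + O(n^2): log_3(2) = 0.6309. This is Case 3 of the Master Theorem (c > log_b(a), work dominated by root), giving O(n^2).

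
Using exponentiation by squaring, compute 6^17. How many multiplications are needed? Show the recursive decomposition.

Computing 6^17 by squaring (build up from 6^1; each line after the first costs one multiplication):

6^1 = 6
6^2 = (6^1)^2 = 6^2 = 36
6^4 = (6^2)^2 = 36^2 = 1296
6^8 = (6^4)^2 = 1296^2 = 1679616
6^16 = (6^8)^2 = 1679616^2 = 2821109907456
6^17 = 6 * 6^16 = 6 * 2821109907456 = 16926659444736

Result: 16926659444736
Multiplications needed: 5 (5 lines after 6^1)

6^17 = 16926659444736. Using exponentiation by squaring, this requires 5 multiplications. The key idea: if the exponent is even, square the half-power; if odd, multiply by the base once.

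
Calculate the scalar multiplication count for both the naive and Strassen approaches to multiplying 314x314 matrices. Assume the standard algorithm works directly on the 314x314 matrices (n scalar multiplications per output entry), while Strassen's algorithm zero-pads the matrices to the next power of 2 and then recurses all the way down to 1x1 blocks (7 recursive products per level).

Matrix multiplication for 314x314 matrices:

Strassen's algorithm requires power-of-2 dimensions. Pad 314x314 to 512x512 (next power of 2).

Standard algorithm: 314^3 = 30959144 multiplications
Strassen's algorithm: 7^(log2(512)) = 7^9 = 40353607 multiplications
Difference: 30959144 - 40353607 = -9394463 (Strassen uses MORE here due to padding overhead — for small or just-over-power-of-2 n, padding can outweigh the per-level savings)

Standard: 30959144 multiplications (314^3). Strassen: 40353607 multiplications (7^9, after padding to 512x512). Strassen reduces 8 recursive multiplications to 7 at each level.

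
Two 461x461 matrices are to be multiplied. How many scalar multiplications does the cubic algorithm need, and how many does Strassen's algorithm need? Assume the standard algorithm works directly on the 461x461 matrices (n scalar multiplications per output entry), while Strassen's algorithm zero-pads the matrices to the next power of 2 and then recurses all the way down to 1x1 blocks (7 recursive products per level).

Matrix multiplication for 461x461 matrices:

Strassen's algorithm requires power-of-2 dimensions. Pad 461x461 to 512x512 (next power of 2).

Standard algorithm: 461^3 = 97972181 multiplications
Strassen's algorithm: 7^(log2(512)) = 7^9 = 40353607 multiplications
Savings: 97972181 - 40353607 = 57618574 multiplications

Standard: 97972181 multiplications (461^3). Strassen: 40353607 multiplications (7^9, after padding to 512x512). Strassen reduces 8 recursive multiplications to 7 at each level.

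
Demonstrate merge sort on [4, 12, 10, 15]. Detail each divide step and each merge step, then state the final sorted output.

Merge sort trace:

Split: [4, 12, 10, 15] -> [4, 12] and [10, 15]
  Split: [4, 12] -> [4] and [12]
  Merge: [4] + [12] -> [4, 12]
  Split: [10, 15] -> [10] and [15]
  Merge: [10] + [15] -> [10, 15]
Merge: [4, 12] + [10, 15] -> [4, 10, 12, 15]

Final sorted array: [4, 10, 12, 15]

The merge sort proceeds by recursively splitting the array and merging sorted halves.
After all merges, the sorted array is [4, 10, 12, 15].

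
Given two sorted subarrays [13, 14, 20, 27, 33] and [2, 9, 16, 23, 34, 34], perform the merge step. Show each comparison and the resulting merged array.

Merging process:

Compare 13 vs 2: take 2 from right. Merged: [2]
Compare 13 vs 9: take 9 from right. Merged: [2, 9]
Compare 13 vs 16: take 13 from left. Merged: [2, 9, 13]
Compare 14 vs 16: take 14 from left. Merged: [2, 9, 13, 14]
Compare 20 vs 16: take 16 from right. Merged: [2, 9, 13, 14, 16]
Compare 20 vs 23: take 20 from left. Merged: [2, 9, 13, 14, 16, 20]
Compare 27 vs 23: take 23 from right. Merged: [2, 9, 13, 14, 16, 20, 23]
Compare 27 vs 34: take 27 from left. Merged: [2, 9, 13, 14, 16, 20, 23, 27]
Compare 33 vs 34: take 33 from left. Merged: [2, 9, 13, 14, 16, 20, 23, 27, 33]
Append remaining from right: [34, 34]. Merged: [2, 9, 13, 14, 16, 20, 23, 27, 33, 34, 34]

Final merged array: [2, 9, 13, 14, 16, 20, 23, 27, 33, 34, 34]
Total comparisons: 9

The merged array is [2, 9, 13, 14, 16, 20, 23, 27, 33, 34, 34], requiring 9 comparisons. The merge step runs in O(n) time where n is the total number of elements.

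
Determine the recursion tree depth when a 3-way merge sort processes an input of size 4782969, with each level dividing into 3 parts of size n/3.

For divide and conquer with division factor 3:

Problem sizes at each level:
Level 0: 4782969
Level 1: 1594323
Level 2: 531441
Level 3: 177147
Level 4: 59049
Level 5: 19683
Level 6: 6561
Level 7: 2187
Level 8: 729
Level 9: 243
Level 10: 81
Level 11: 27
Level 12: 9
Level 13: 3
Level 14: 1

The root is level 0 and the size-1 base case is level 14 (the tree spans levels 0 through 14, i.e. 15 levels counting the root), so the depth is the number of divisions: log_3(4782969) = 14

The recursion tree depth is log_3(4782969) = 14. At each level, the problem size is divided by 3, so it takes 14 divisions to reduce to a base case of size 1. The algorithm makes 3 recursive calls at each level.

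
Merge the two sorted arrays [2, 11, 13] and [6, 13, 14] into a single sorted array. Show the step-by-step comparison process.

Merging process:

Compare 2 vs 6: take 2 from left. Merged: [2]
Compare 11 vs 6: take 6 from right. Merged: [2, 6]
Compare 11 vs 13: take 11 from left. Merged: [2, 6, 11]
Compare 13 vs 13: take 13 from left. Merged: [2, 6, 11, 13]
Append remaining from right: [13, 14]. Merged: [2, 6, 11, 13, 13, 14]

Final merged array: [2, 6, 11, 13, 13, 14]
Total comparisons: 4

The merged array is [2, 6, 11, 13, 13, 14], requiring 4 comparisons. The merge step runs in O(n) time where n is the total number of elements.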